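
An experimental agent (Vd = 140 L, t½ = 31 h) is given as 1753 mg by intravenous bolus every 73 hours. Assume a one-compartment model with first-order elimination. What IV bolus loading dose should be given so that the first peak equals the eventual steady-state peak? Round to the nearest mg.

f = (1/2)^(73/31) ≈ 0.195489; accumulation ratio R = 1/(1−f) ≈ 1.24299.
Loading dose to hit Cmax,ss on first dose: D_load = D_maint·R ≈ 1753 × 1.24299 ≈ 2178.96 mg.

2179 mg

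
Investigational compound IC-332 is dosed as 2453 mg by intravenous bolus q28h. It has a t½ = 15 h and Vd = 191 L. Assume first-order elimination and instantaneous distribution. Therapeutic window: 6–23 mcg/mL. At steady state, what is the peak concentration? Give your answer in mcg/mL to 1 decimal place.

k = ln2/t½ = ln2/15 ≈ 0.046210 h⁻¹; fraction remaining f = e^(−kτ) = e^(−0.046210×28) ≈ 0.2742.
Accumulation ratio R = 1/(1 − f) ≈ 1/0.7258 ≈ 1.3778.
Each bolus raises the concentration by D/Vd = 2453/191 ≈ 12.843 mcg/mL.
Steady-state peak Cmax,ss = C₀·R ≈ 12.843 × 1.3778 ≈ 17.695 mcg/mL.
Peak 17.7 mcg/mL vs MTC 23 mcg/mL: below toxic threshold.

17.7 mcg/mL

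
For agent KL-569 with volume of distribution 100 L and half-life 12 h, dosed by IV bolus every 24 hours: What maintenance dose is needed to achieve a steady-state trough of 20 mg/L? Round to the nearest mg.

τ/t½ = 24/12 ≈ 2, so f = (1/2)^(24/12) ≈ 0.250000.
Cmin,ss = (D/Vd)·f/(1−f), so D = Cmin,ss·Vd·(1−f)/f.
D = 20 × 100 × (1−f)/f ≈ 20 × 100 × 3.00000 ≈ 6000.00 mg.

6000 mg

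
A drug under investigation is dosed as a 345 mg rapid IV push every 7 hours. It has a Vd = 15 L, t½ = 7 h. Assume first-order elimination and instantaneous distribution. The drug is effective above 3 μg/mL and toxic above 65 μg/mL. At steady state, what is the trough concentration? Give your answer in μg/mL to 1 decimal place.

The dosing interval is 1 half-life, so f = 2^(−1) = 0.5.
Accumulation ratio R = 1/(1 − f) = 1/0.5 = 2/1.
Single-dose peak C₀ = D/Vd = 345/15 = 23 μg/mL.
Steady-state peak Cmax,ss = C₀·R = 23 × 2/1 ≈ 46.000 μg/mL.
Steady-state trough Cmin,ss = Cmax,ss·f ≈ 46.000 × 0.5 ≈ 23.000 μg/mL.
Trough 23.0 μg/mL vs MEC 3 μg/mL: adequate.

23.0 μg/mL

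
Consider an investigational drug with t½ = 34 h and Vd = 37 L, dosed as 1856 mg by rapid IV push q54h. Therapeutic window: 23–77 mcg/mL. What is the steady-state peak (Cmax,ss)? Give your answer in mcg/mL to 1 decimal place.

τ/t½ = 54/34 ≈ 1.5882, so fraction remaining f = (1/2)^(54/34) ≈ 0.3326.
At steady state, accumulation factor R = 1/(1 − e^(−kτ)) ≈ 1.4984.
Each bolus raises the concentration by D/Vd = 1856/37 ≈ 50.162 mcg/mL.
Cmax,ss = C₀/(1 − f) ≈ 50.162/0.6674 ≈ 75.160 mcg/mL.
Peak 75.2 mcg/mL vs MTC 77 mcg/mL: below toxic threshold.

75.2 mcg/mL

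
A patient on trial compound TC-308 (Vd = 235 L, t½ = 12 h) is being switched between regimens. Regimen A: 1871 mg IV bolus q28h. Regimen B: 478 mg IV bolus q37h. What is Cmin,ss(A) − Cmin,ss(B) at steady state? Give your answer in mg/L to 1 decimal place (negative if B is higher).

1.7 mg/L

Regimen A: f = (1/2)^(28/12) ≈ 0.1984; Cmin,ss = (1871/235)·f/(1−f) ≈ 1.971 mg/L.
Regimen B: f = (1/2)^(37/12) ≈ 0.1180; Cmin,ss = (478/235)·f/(1−f) ≈ 0.272 mg/L.
Difference ≈ 1.971 − 0.272 ≈ 1.699 mg/L.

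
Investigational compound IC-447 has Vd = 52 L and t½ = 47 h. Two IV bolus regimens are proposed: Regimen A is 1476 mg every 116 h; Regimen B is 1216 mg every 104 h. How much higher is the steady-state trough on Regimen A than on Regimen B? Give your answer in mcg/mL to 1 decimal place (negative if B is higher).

Regimen A: f = (1/2)^(116/47) ≈ 0.1807; Cmin,ss = (1476/52)·f/(1−f) ≈ 6.260 mcg/mL.
Regimen B: f = (1/2)^(104/47) ≈ 0.2157; Cmin,ss = (1216/52)·f/(1−f) ≈ 6.431 mcg/mL.
Difference ≈ 6.260 − 6.431 ≈ -0.171 mcg/mL.

-0.2 mcg/mL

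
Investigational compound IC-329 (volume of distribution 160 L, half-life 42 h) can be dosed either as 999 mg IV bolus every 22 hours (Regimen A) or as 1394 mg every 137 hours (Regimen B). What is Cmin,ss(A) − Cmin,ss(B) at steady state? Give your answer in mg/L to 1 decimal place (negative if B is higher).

Regimen A: f = (1/2)^(22/42) ≈ 0.6955; Cmin,ss = (999/160)·f/(1−f) ≈ 14.261 mg/L.
Regimen B: f = (1/2)^(137/42) ≈ 0.1042; Cmin,ss = (1394/160)·f/(1−f) ≈ 1.013 mg/L.
Difference ≈ 14.261 − 1.013 ≈ 13.248 mg/L.

13.2 mg/L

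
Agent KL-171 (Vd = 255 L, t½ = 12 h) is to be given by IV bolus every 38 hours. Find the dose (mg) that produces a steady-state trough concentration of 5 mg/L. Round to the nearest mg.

10174 mg

τ/t½ = 38/12 ≈ 3.1667, so f = (1/2)^(38/12) ≈ 0.111362.
Cmin,ss = (D/Vd)·f/(1−f), so D = Cmin,ss·Vd·(1−f)/f.
D = 5 × 255 × (1−f)/f ≈ 5 × 255 × 7.97972 ≈ 10174.14 mg.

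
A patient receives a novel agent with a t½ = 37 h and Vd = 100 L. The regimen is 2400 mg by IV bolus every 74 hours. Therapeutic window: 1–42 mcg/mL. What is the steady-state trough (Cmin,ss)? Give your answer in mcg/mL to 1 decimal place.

8.0 mcg/mL

τ = 74 h = 2 half-lives, so f = (1/2)^2 = 0.25.
At steady state, R = 1/(1 − 0.25) = 4/3.
Single-dose peak C₀ = D/Vd = 2400/100 = 24 mcg/mL.
Steady-state peak Cmax,ss = C₀·R = 24 × 4/3 ≈ 32.000 mcg/mL.
Steady-state trough Cmin,ss = Cmax,ss·f ≈ 32.000 × 0.25 ≈ 8.000 mcg/mL.
Trough 8.0 mcg/mL vs MEC 1 mcg/mL: adequate.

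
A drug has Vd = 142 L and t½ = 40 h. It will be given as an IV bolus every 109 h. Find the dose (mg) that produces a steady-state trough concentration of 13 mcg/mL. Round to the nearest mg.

τ/t½ = 109/40 ≈ 2.725, so f = (1/2)^(109/40) ≈ 0.151249.
Cmin,ss = (D/Vd)·f/(1−f), so D = Cmin,ss·Vd·(1−f)/f.
D = 13 × 142 × (1−f)/f ≈ 13 × 142 × 5.61161 ≈ 10359.03 mg.

10359 mg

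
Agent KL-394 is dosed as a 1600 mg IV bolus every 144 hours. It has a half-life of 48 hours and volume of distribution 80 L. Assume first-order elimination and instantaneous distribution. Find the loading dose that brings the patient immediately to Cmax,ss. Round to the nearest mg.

f = (1/2)^(144/48) ≈ 0.125000; accumulation ratio R = 1/(1−f) ≈ 1.14286.
Loading dose to hit Cmax,ss on first dose: D_load = D_maint·R ≈ 1600 × 1.14286 ≈ 1828.58 mg.

1829 mg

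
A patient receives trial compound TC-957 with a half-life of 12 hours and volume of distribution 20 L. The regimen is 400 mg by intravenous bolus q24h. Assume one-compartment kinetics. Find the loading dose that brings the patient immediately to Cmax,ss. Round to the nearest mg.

f = (1/2)^(24/12) ≈ 0.250000; accumulation ratio R = 1/(1−f) ≈ 1.33333.
Loading dose to hit Cmax,ss on first dose: D_load = D_maint·R ≈ 400 × 1.33333 ≈ 533.33 mg.

533 mg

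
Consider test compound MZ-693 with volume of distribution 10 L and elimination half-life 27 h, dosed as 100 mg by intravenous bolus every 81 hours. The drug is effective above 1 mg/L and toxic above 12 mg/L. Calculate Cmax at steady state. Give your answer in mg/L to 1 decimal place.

The dosing interval is 3 half-lives, so f = 2^(−3) = 0.125.
Accumulation ratio R = 1/(1 − f) = 1/0.875 = 8/7.
Single-dose peak C₀ = D/Vd = 100/10 = 10 mg/L.
Steady-state peak Cmax,ss = C₀·R = 10 × 8/7 ≈ 11.429 mg/L.
Peak 11.4 mg/L vs MTC 12 mg/L: below toxic threshold.

11.4 mg/L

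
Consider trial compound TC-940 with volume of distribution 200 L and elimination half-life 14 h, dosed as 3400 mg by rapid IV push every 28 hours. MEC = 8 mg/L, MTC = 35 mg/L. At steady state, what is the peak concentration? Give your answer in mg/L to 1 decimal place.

22.7 mg/L

τ = 28 h = 2 half-lives, so f = (1/2)^2 = 0.25.
Accumulation ratio R = 1/(1 − f) = 1/0.75 = 4/3.
Single-dose peak C₀ = D/Vd = 3400/200 = 17 mg/L.
Steady-state peak Cmax,ss = C₀·R = 17 × 4/3 ≈ 22.667 mg/L.
Peak 22.7 mg/L vs MTC 35 mg/L: below toxic threshold.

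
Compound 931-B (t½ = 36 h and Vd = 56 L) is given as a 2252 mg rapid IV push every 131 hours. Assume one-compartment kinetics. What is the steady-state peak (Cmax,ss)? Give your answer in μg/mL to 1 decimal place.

k = ln2/t½ = ln2/36 ≈ 0.019254 h⁻¹; fraction remaining f = e^(−kτ) = e^(−0.019254×131) ≈ 0.0803.
At steady state, accumulation factor R = 1/(1 − e^(−kτ)) ≈ 1.0873.
Each bolus raises the concentration by D/Vd = 2252/56 ≈ 40.214 μg/mL.
Steady-state peak Cmax,ss = C₀·R ≈ 40.214 × 1.0873 ≈ 43.725 μg/mL.

43.7 μg/mL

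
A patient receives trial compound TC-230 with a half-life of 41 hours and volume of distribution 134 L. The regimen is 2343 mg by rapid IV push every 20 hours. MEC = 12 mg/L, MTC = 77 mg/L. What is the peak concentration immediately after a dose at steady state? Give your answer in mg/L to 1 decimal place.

Over one 20-h interval, 20/41 ≈ 0.4878 half-lives elapse, leaving f ≈ 0.7131 of each dose.
At steady state, accumulation factor R = 1/(1 − e^(−kτ)) ≈ 3.4855.
Each bolus raises the concentration by D/Vd = 2343/134 ≈ 17.485 mg/L.
Cmax,ss = C₀/(1 − f) ≈ 17.485/0.2869 ≈ 60.945 mg/L.
Peak 60.9 mg/L vs MTC 77 mg/L: below toxic threshold.

60.9 mg/L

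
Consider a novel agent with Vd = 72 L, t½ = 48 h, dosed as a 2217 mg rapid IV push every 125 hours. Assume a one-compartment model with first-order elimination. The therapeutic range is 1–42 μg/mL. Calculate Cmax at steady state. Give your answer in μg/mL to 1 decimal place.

36.9 μg/mL

τ/t½ = 125/48 ≈ 2.6042, so fraction remaining f = (1/2)^(125/48) ≈ 0.1645.
Accumulation ratio R = 1/(1 − f) ≈ 1/0.8355 ≈ 1.1969.
Each bolus raises the concentration by D/Vd = 2217/72 ≈ 30.792 μg/mL.
Steady-state peak Cmax,ss = C₀·R ≈ 30.792 × 1.1969 ≈ 36.855 μg/mL.
Peak 36.9 μg/mL vs MTC 42 μg/mL: below toxic threshold.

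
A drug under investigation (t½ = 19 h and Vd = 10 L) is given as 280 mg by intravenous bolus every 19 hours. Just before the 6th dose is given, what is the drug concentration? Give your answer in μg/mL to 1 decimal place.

f = (1/2)^(τ/t½) = (1/2)^(19/19) ≈ 0.5000.
C₀ = D/Vd = 280/10 ≈ 28.000 μg/mL.
Before the 6th dose, 5 doses have been given. Superposition: Cmin = C₀·(f + f² + … + f^5).
≈ 28.000 × (0.5000 + 0.2500 + 0.1250 + 0.0625 + 0.0313) ≈ 28.000 × 0.9688 ≈ 27.126 μg/mL.

27.1 μg/mL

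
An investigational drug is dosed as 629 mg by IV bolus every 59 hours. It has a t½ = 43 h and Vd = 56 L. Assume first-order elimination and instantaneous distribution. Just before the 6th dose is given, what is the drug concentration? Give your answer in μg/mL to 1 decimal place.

7.0 μg/mL

f = (1/2)^(τ/t½) = (1/2)^(59/43) ≈ 0.3863.
C₀ = D/Vd = 629/56 ≈ 11.232 μg/mL.
Before the 6th dose, 5 doses have been given. Superposition: Cmin = C₀·(f + f² + … + f^5).
≈ 11.232 × (0.3863 + 0.1492 + 0.0576 + 0.0223 + 0.0086) ≈ 11.232 × 0.6240 ≈ 7.009 μg/mL.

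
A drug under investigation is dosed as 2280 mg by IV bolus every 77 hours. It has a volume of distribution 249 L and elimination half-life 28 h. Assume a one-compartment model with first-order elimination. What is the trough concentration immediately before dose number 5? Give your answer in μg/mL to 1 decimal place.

1.6 μg/mL

f = (1/2)^(τ/t½) = (1/2)^(77/28) ≈ 0.1487.
C₀ = D/Vd = 2280/249 ≈ 9.157 μg/mL.
Before the 5th dose, 4 doses have been given. Superposition: Cmin = C₀·(f + f² + … + f^4).
≈ 9.157 × (0.1487 + 0.0221 + 0.0033 + 0.0005) ≈ 9.157 × 0.1746 ≈ 1.599 μg/mL.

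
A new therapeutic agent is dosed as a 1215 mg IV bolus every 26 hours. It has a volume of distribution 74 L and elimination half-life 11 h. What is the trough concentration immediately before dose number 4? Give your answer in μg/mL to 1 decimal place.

3.9 μg/mL

f = (1/2)^(τ/t½) = (1/2)^(26/11) ≈ 0.1943.
C₀ = D/Vd = 1215/74 ≈ 16.419 μg/mL.
Before the 4th dose, 3 doses have been given. Superposition: Cmin = C₀·(f + f² + … + f^3).
≈ 16.419 × (0.1943 + 0.0378 + 0.0073) ≈ 16.419 × 0.2394 ≈ 3.931 μg/mL.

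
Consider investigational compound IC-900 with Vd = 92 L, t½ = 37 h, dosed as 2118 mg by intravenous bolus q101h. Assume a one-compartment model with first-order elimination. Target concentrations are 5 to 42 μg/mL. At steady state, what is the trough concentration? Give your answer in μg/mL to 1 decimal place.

Over one 101-h interval, 101/37 ≈ 2.7297 half-lives elapse, leaving f ≈ 0.1508 of each dose.
At steady state, accumulation factor R = 1/(1 − e^(−kτ)) ≈ 1.1776.
Single-dose peak C₀ = D/Vd = 2118/92 ≈ 23.022 μg/mL.
Steady-state peak Cmax,ss = C₀·R ≈ 23.022 × 1.1776 ≈ 27.111 μg/mL.
One interval later, Cmin,ss = Cmax,ss·e^(−kτ) ≈ 27.111 × 0.1508 ≈ 4.088 μg/mL.
Trough 4.1 μg/mL vs MEC 5 μg/mL: subtherapeutic.

4.1 μg/mL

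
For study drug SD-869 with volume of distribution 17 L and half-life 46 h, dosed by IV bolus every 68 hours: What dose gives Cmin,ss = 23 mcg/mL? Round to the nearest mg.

τ/t½ = 68/46 ≈ 1.4783, so f = (1/2)^(68/46) ≈ 0.358921.
Cmin,ss = (D/Vd)·f/(1−f), so D = Cmin,ss·Vd·(1−f)/f.
D = 23 × 17 × (1−f)/f ≈ 23 × 17 × 1.78613 ≈ 698.38 mg.

698 mg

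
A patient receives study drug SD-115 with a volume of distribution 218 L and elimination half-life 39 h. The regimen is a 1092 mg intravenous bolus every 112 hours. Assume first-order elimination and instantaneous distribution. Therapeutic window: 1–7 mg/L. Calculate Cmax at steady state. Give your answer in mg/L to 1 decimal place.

τ/t½ = 112/39 ≈ 2.8718, so fraction remaining f = (1/2)^(112/39) ≈ 0.1366.
At steady state, accumulation factor R = 1/(1 − e^(−kτ)) ≈ 1.1582.
Single-dose peak C₀ = D/Vd = 1092/218 ≈ 5.009 mg/L.
Steady-state peak Cmax,ss = C₀·R ≈ 5.009 × 1.1582 ≈ 5.801 mg/L.
Peak 5.8 mg/L vs MTC 7 mg/L: below toxic threshold.

5.8 mg/L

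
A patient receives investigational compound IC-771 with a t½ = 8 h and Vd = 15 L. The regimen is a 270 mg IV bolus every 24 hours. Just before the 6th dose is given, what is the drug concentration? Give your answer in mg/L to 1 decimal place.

2.6 mg/L

f = (1/2)^(τ/t½) = (1/2)^(24/8) ≈ 0.1250.
C₀ = D/Vd = 270/15 ≈ 18.000 mg/L.
Before the 6th dose, 5 doses have been given. Superposition: Cmin = C₀·(f + f² + … + f^5).
≈ 18.000 × (0.1250 + 0.0156 + 0.0020 + 0.0002 + 0.0000) ≈ 18.000 × 0.1428 ≈ 2.570 mg/L.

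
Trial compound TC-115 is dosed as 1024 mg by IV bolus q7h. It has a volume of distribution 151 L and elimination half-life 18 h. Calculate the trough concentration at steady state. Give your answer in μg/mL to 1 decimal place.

21.9 μg/mL

τ/t½ = 7/18 ≈ 0.38889, so fraction remaining f = (1/2)^(7/18) ≈ 0.7637.
Accumulation ratio R = 1/(1 − f) ≈ 1/0.2363 ≈ 4.2319.
Each bolus raises the concentration by D/Vd = 1024/151 ≈ 6.781 μg/mL.
Steady-state peak Cmax,ss = C₀·R ≈ 6.781 × 4.2319 ≈ 28.697 μg/mL.
Steady-state trough Cmin,ss = Cmax,ss·f ≈ 28.697 × 0.7637 ≈ 21.916 μg/mL.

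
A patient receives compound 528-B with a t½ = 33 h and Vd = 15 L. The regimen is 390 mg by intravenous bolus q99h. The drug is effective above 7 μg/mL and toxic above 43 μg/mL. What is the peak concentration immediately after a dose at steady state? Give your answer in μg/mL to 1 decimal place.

τ = 99 h = 3 half-lives, so f = (1/2)^3 = 0.125.
Accumulation ratio R = 1/(1 − f) = 1/0.875 = 8/7.
Single-dose peak C₀ = D/Vd = 390/15 = 26 μg/mL.
Steady-state peak Cmax,ss = C₀·R = 26 × 8/7 ≈ 29.714 μg/mL.
Peak 29.7 μg/mL vs MTC 43 μg/mL: below toxic threshold.

29.7 μg/mL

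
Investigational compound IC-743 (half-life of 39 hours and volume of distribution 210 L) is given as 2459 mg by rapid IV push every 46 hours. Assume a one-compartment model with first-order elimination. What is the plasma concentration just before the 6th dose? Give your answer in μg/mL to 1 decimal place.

f = (1/2)^(τ/t½) = (1/2)^(46/39) ≈ 0.4415.
C₀ = D/Vd = 2459/210 ≈ 11.710 μg/mL.
Before the 6th dose, 5 doses have been given. Superposition: Cmin = C₀·(f + f² + … + f^5).
≈ 11.710 × (0.4415 + 0.1949 + 0.0861 + 0.0380 + 0.0168) ≈ 11.710 × 0.7773 ≈ 9.102 μg/mL.

9.1 μg/mL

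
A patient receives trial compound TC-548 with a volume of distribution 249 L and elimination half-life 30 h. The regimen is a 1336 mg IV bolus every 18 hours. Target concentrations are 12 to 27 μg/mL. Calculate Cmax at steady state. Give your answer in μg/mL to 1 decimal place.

15.8 μg/mL

τ/t½ = 18/30 ≈ 0.6, so fraction remaining f = (1/2)^(18/30) ≈ 0.6598.
Accumulation ratio R = 1/(1 − f) ≈ 1/0.3402 ≈ 2.9394.
Single-dose peak C₀ = D/Vd = 1336/249 ≈ 5.365 μg/mL.
Cmax,ss = C₀/(1 − f) ≈ 5.365/0.3402 ≈ 15.770 μg/mL.
Peak 15.8 μg/mL vs MTC 27 μg/mL: below toxic threshold.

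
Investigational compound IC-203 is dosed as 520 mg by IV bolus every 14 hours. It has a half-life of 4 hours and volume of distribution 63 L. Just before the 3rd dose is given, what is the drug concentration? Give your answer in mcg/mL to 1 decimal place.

f = (1/2)^(τ/t½) = (1/2)^(14/4) ≈ 0.0884.
C₀ = D/Vd = 520/63 ≈ 8.254 mcg/mL.
Before the 3rd dose, 2 doses have been given. Superposition: Cmin = C₀·(f + f²).
≈ 8.254 × (0.0884 + 0.0078) ≈ 8.254 × 0.0962 ≈ 0.794 mcg/mL.

0.8 mcg/mL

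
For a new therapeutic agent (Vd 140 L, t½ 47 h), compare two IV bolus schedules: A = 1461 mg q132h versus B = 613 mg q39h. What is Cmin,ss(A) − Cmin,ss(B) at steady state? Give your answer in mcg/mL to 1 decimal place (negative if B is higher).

-3.9 mcg/mL

Regimen A: f = (1/2)^(132/47) ≈ 0.1427; Cmin,ss = (1461/140)·f/(1−f) ≈ 1.737 mcg/mL.
Regimen B: f = (1/2)^(39/47) ≈ 0.5626; Cmin,ss = (613/140)·f/(1−f) ≈ 5.632 mcg/mL.
Difference ≈ 1.737 − 5.632 ≈ -3.895 mcg/mL.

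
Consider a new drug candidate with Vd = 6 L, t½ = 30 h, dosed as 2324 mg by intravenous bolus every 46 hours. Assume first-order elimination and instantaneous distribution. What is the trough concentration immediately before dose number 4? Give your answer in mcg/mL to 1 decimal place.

f = (1/2)^(τ/t½) = (1/2)^(46/30) ≈ 0.3455.
C₀ = D/Vd = 2324/6 ≈ 387.333 mcg/mL.
Before the 4th dose, 3 doses have been given. Superposition: Cmin = C₀·(f + f² + … + f^3).
≈ 387.333 × (0.3455 + 0.1194 + 0.0412) ≈ 387.333 × 0.5061 ≈ 196.029 mcg/mL.

196.0 mcg/mL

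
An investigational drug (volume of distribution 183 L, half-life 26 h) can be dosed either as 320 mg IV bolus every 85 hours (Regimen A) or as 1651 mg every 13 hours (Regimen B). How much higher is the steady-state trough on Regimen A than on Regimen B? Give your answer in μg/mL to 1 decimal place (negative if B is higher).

-21.6 μg/mL

Regimen A: f = (1/2)^(85/26) ≈ 0.1037; Cmin,ss = (320/183)·f/(1−f) ≈ 0.202 μg/mL.
Regimen B: f = (1/2)^(13/26) ≈ 0.7071; Cmin,ss = (1651/183)·f/(1−f) ≈ 21.780 μg/mL.
Difference ≈ 0.202 − 21.780 ≈ -21.578 μg/mL.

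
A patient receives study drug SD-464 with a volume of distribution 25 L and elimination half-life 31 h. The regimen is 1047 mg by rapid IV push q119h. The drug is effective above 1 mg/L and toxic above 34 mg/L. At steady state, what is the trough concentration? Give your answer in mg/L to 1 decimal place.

Over one 119-h interval, 119/31 ≈ 3.8387 half-lives elapse, leaving f ≈ 0.0699 of each dose.
Single-dose peak C₀ = D/Vd = 1047/25 ≈ 41.880 mg/L.
Steady-state trough Cmin,ss = C₀·f/(1−f) ≈ 41.880 × 0.0699/0.9301 ≈ 3.147 mg/L.
Trough 3.1 mg/L vs MEC 1 mg/L: adequate.

3.1 mg/L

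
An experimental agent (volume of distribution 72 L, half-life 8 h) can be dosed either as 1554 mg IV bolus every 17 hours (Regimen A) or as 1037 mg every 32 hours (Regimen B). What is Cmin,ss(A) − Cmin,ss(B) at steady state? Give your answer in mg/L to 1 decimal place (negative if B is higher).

5.5 mg/L

Regimen A: f = (1/2)^(17/8) ≈ 0.2293; Cmin,ss = (1554/72)·f/(1−f) ≈ 6.422 mg/L.
Regimen B: f = (1/2)^(32/8) ≈ 0.0625; Cmin,ss = (1037/72)·f/(1−f) ≈ 0.960 mg/L.
Difference ≈ 6.422 − 0.960 ≈ 5.462 mg/L.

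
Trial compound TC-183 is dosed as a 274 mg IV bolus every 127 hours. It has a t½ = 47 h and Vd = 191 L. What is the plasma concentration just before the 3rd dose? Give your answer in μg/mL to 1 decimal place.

0.3 μg/mL

f = (1/2)^(τ/t½) = (1/2)^(127/47) ≈ 0.1537.
C₀ = D/Vd = 274/191 ≈ 1.435 μg/mL.
Before the 3rd dose, 2 doses have been given. Superposition: Cmin = C₀·(f + f²).
≈ 1.435 × (0.1537 + 0.0236) ≈ 1.435 × 0.1773 ≈ 0.254 μg/mL.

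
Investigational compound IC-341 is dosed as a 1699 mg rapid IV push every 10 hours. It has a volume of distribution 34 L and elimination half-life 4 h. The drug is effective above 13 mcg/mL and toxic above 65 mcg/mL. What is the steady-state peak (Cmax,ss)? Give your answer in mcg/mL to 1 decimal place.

k = ln2/t½ = ln2/4 ≈ 0.173287 h⁻¹; fraction remaining f = e^(−kτ) = e^(−0.173287×10) ≈ 0.1768.
Accumulation ratio R = 1/(1 − f) ≈ 1/0.8232 ≈ 1.2148.
Each bolus raises the concentration by D/Vd = 1699/34 ≈ 49.971 mcg/mL.
Steady-state peak Cmax,ss = C₀·R ≈ 49.971 × 1.2148 ≈ 60.705 mcg/mL.
Peak 60.7 mcg/mL vs MTC 65 mcg/mL: below toxic threshold.

60.7 mcg/mL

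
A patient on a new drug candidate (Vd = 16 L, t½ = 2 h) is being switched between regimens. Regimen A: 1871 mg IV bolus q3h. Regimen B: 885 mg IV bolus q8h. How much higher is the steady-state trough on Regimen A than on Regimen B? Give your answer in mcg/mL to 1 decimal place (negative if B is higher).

60.3 mcg/mL

Regimen A: f = (1/2)^(3/2) ≈ 0.3536; Cmin,ss = (1871/16)·f/(1−f) ≈ 63.968 mcg/mL.
Regimen B: f = (1/2)^(8/2) ≈ 0.0625; Cmin,ss = (885/16)·f/(1−f) ≈ 3.688 mcg/mL.
Difference ≈ 63.968 − 3.688 ≈ 60.280 mcg/mL.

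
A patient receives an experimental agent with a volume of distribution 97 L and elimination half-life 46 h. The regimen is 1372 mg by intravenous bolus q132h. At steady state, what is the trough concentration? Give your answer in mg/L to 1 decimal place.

2.2 mg/L

τ/t½ = 132/46 ≈ 2.8696, so fraction remaining f = (1/2)^(132/46) ≈ 0.1368.
At steady state, accumulation factor R = 1/(1 − e^(−kτ)) ≈ 1.1585.
Single-dose peak C₀ = D/Vd = 1372/97 ≈ 14.144 mg/L.
Cmax,ss = C₀/(1 − f) ≈ 14.144/0.8632 ≈ 16.386 mg/L.
Steady-state trough Cmin,ss = Cmax,ss·f ≈ 16.386 × 0.1368 ≈ 2.242 mg/L.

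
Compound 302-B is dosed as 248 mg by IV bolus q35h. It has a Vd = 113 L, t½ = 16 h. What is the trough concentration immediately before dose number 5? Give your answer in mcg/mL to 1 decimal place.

0.6 mcg/mL

f = (1/2)^(τ/t½) = (1/2)^(35/16) ≈ 0.2195.
C₀ = D/Vd = 248/113 ≈ 2.195 mcg/mL.
Before the 5th dose, 4 doses have been given. Superposition: Cmin = C₀·(f + f² + … + f^4).
≈ 2.195 × (0.2195 + 0.0482 + 0.0106 + 0.0023) ≈ 2.195 × 0.2806 ≈ 0.616 mcg/mL.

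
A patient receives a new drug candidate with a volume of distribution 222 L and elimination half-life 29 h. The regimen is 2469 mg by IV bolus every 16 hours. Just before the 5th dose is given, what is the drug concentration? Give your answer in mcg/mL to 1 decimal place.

f = (1/2)^(τ/t½) = (1/2)^(16/29) ≈ 0.6822.
C₀ = D/Vd = 2469/222 ≈ 11.122 mcg/mL.
Before the 5th dose, 4 doses have been given. Superposition: Cmin = C₀·(f + f² + … + f^4).
≈ 11.122 × (0.6822 + 0.4654 + 0.3175 + 0.2166) ≈ 11.122 × 1.6817 ≈ 18.704 mcg/mL.

18.7 mcg/mL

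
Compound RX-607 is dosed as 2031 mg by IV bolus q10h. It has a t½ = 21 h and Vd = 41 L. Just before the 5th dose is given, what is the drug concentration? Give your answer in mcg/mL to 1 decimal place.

f = (1/2)^(τ/t½) = (1/2)^(10/21) ≈ 0.7189.
C₀ = D/Vd = 2031/41 ≈ 49.537 mcg/mL.
Before the 5th dose, 4 doses have been given. Superposition: Cmin = C₀·(f + f² + … + f^4).
≈ 49.537 × (0.7189 + 0.5168 + 0.3715 + 0.2671) ≈ 49.537 × 1.8743 ≈ 92.847 mcg/mL.

92.8 mcg/mL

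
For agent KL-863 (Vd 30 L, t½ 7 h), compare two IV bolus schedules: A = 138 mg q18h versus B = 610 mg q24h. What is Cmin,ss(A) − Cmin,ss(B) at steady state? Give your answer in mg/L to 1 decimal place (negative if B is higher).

-1.2 mg/L

Regimen A: f = (1/2)^(18/7) ≈ 0.1682; Cmin,ss = (138/30)·f/(1−f) ≈ 0.930 mg/L.
Regimen B: f = (1/2)^(24/7) ≈ 0.0929; Cmin,ss = (610/30)·f/(1−f) ≈ 2.082 mg/L.
Difference ≈ 0.930 − 2.082 ≈ -1.152 mg/L.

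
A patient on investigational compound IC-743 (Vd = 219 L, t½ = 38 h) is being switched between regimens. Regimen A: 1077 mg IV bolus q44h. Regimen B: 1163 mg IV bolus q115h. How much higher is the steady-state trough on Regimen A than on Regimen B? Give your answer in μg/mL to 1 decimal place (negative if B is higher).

Regimen A: f = (1/2)^(44/38) ≈ 0.4482; Cmin,ss = (1077/219)·f/(1−f) ≈ 3.994 μg/mL.
Regimen B: f = (1/2)^(115/38) ≈ 0.1227; Cmin,ss = (1163/219)·f/(1−f) ≈ 0.743 μg/mL.
Difference ≈ 3.994 − 0.743 ≈ 3.251 μg/mL.

3.3 μg/mL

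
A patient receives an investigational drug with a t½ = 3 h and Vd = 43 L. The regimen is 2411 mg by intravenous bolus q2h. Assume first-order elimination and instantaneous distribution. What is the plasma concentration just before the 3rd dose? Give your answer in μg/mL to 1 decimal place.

57.6 μg/mL

f = (1/2)^(τ/t½) = (1/2)^(2/3) ≈ 0.6300.
C₀ = D/Vd = 2411/43 ≈ 56.070 μg/mL.
Before the 3rd dose, 2 doses have been given. Superposition: Cmin = C₀·(f + f²).
≈ 56.070 × (0.6300 + 0.3969) ≈ 56.070 × 1.0269 ≈ 57.578 μg/mL.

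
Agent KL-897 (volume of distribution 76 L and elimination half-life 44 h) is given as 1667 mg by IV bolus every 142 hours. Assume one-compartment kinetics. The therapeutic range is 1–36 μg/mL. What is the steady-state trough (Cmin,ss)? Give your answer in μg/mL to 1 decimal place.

τ/t½ = 142/44 ≈ 3.2273, so fraction remaining f = (1/2)^(142/44) ≈ 0.1068.
Accumulation ratio R = 1/(1 − f) ≈ 1/0.8932 ≈ 1.1196.
Each bolus raises the concentration by D/Vd = 1667/76 ≈ 21.934 μg/mL.
Steady-state peak Cmax,ss = C₀·R ≈ 21.934 × 1.1196 ≈ 24.557 μg/mL.
Steady-state trough Cmin,ss = Cmax,ss·f ≈ 24.557 × 0.1068 ≈ 2.623 μg/mL.
Trough 2.6 μg/mL vs MEC 1 μg/mL: adequate.

2.6 μg/mL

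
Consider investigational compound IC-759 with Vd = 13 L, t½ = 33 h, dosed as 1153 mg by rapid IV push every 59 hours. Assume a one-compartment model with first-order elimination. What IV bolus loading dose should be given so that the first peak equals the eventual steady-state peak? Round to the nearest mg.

f = (1/2)^(59/33) ≈ 0.289598; accumulation ratio R = 1/(1−f) ≈ 1.40765.
Loading dose to hit Cmax,ss on first dose: D_load = D_maint·R ≈ 1153 × 1.40765 ≈ 1623.02 mg.

1623 mg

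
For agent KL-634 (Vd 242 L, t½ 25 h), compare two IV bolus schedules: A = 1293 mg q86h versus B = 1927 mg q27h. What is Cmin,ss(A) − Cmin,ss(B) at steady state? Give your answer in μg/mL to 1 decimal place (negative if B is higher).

Regimen A: f = (1/2)^(86/25) ≈ 0.0921; Cmin,ss = (1293/242)·f/(1−f) ≈ 0.542 μg/mL.
Regimen B: f = (1/2)^(27/25) ≈ 0.4730; Cmin,ss = (1927/242)·f/(1−f) ≈ 7.147 μg/mL.
Difference ≈ 0.542 − 7.147 ≈ -6.605 μg/mL.

-6.6 μg/mL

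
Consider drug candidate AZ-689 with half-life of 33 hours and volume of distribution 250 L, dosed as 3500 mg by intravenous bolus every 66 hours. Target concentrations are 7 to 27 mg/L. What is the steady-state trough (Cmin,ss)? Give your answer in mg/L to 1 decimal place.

4.7 mg/L

The dosing interval is 2 half-lives, so f = 2^(−2) = 0.25.
At steady state, R = 1/(1 − 0.25) = 4/3.
Single-dose peak C₀ = D/Vd = 3500/250 = 14 mg/L.
Steady-state peak Cmax,ss = C₀·R = 14 × 4/3 ≈ 18.667 mg/L.
Steady-state trough Cmin,ss = Cmax,ss·f ≈ 18.667 × 0.25 ≈ 4.667 mg/L.
Trough 4.7 mg/L vs MEC 7 mg/L: subtherapeutic.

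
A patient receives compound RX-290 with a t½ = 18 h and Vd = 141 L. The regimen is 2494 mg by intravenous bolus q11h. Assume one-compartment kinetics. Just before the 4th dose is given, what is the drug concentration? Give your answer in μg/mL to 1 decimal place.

f = (1/2)^(τ/t½) = (1/2)^(11/18) ≈ 0.6547.
C₀ = D/Vd = 2494/141 ≈ 17.688 μg/mL.
Before the 4th dose, 3 doses have been given. Superposition: Cmin = C₀·(f + f² + … + f^3).
≈ 17.688 × (0.6547 + 0.4286 + 0.2806) ≈ 17.688 × 1.3639 ≈ 24.125 μg/mL.

24.1 μg/mL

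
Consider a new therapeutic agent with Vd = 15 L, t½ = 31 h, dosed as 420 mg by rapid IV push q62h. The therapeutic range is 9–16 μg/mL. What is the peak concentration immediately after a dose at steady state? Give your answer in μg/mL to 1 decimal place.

τ = 62 h = 2 half-lives, so f = (1/2)^2 = 0.25.
Accumulation ratio R = 1/(1 − f) = 1/0.75 = 4/3.
Single-dose peak C₀ = D/Vd = 420/15 = 28 μg/mL.
Steady-state peak Cmax,ss = C₀·R = 28 × 4/3 ≈ 37.333 μg/mL.
Peak 37.3 μg/mL vs MTC 16 μg/mL: exceeds toxic threshold.

37.3 μg/mL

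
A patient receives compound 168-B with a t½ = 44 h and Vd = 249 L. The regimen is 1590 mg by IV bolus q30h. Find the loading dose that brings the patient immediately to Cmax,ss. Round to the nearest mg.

4222 mg

f = (1/2)^(30/44) ≈ 0.623379; accumulation ratio R = 1/(1−f) ≈ 2.65519.
Loading dose to hit Cmax,ss on first dose: D_load = D_maint·R ≈ 1590 × 2.65519 ≈ 4221.75 mg.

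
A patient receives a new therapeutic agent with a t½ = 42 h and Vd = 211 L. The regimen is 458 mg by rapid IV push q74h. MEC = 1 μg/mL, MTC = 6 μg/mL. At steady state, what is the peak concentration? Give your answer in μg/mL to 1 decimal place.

Over one 74-h interval, 74/42 ≈ 1.7619 half-lives elapse, leaving f ≈ 0.2949 of each dose.
Accumulation ratio R = 1/(1 − f) ≈ 1/0.7051 ≈ 1.4182.
Single-dose peak C₀ = D/Vd = 458/211 ≈ 2.171 μg/mL.
Steady-state peak Cmax,ss = C₀·R ≈ 2.171 × 1.4182 ≈ 3.079 μg/mL.
Peak 3.1 μg/mL vs MTC 6 μg/mL: below toxic threshold.

3.1 μg/mL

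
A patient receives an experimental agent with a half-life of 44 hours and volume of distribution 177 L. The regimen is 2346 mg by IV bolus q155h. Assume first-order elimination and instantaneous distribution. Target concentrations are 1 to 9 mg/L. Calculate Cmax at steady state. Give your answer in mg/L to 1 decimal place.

Over one 155-h interval, 155/44 ≈ 3.5227 half-lives elapse, leaving f ≈ 0.0870 of each dose.
At steady state, accumulation factor R = 1/(1 − e^(−kτ)) ≈ 1.0953.
Each bolus raises the concentration by D/Vd = 2346/177 ≈ 13.254 mg/L.
Steady-state peak Cmax,ss = C₀·R ≈ 13.254 × 1.0953 ≈ 14.517 mg/L.
Peak 14.5 mg/L vs MTC 9 mg/L: exceeds toxic threshold.

14.5 mg/L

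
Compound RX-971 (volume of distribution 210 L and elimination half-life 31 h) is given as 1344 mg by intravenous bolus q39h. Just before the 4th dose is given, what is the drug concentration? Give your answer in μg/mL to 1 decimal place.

4.3 μg/mL

f = (1/2)^(τ/t½) = (1/2)^(39/31) ≈ 0.4181.
C₀ = D/Vd = 1344/210 ≈ 6.400 μg/mL.
Before the 4th dose, 3 doses have been given. Superposition: Cmin = C₀·(f + f² + … + f^3).
≈ 6.400 × (0.4181 + 0.1748 + 0.0731) ≈ 6.400 × 0.6660 ≈ 4.262 μg/mL.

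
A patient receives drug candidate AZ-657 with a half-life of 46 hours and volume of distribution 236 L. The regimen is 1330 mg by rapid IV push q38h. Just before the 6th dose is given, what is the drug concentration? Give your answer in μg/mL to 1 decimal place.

6.9 μg/mL

f = (1/2)^(τ/t½) = (1/2)^(38/46) ≈ 0.5641.
C₀ = D/Vd = 1330/236 ≈ 5.636 μg/mL.
Before the 6th dose, 5 doses have been given. Superposition: Cmin = C₀·(f + f² + … + f^5).
≈ 5.636 × (0.5641 + 0.3182 + 0.1795 + 0.1013 + 0.0571) ≈ 5.636 × 1.2202 ≈ 6.877 μg/mL.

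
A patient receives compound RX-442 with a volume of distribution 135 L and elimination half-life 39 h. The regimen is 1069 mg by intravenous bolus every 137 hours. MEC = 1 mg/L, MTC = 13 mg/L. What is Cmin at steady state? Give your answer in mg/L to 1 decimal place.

0.8 mg/L

Over one 137-h interval, 137/39 ≈ 3.5128 half-lives elapse, leaving f ≈ 0.0876 of each dose.
Accumulation ratio R = 1/(1 − f) ≈ 1/0.9124 ≈ 1.0960.
Each bolus raises the concentration by D/Vd = 1069/135 ≈ 7.919 mg/L.
Steady-state peak Cmax,ss = C₀·R ≈ 7.919 × 1.0960 ≈ 8.679 mg/L.
One interval later, Cmin,ss = Cmax,ss·e^(−kτ) ≈ 8.679 × 0.0876 ≈ 0.760 mg/L.
Trough 0.8 mg/L vs MEC 1 mg/L: subtherapeutic.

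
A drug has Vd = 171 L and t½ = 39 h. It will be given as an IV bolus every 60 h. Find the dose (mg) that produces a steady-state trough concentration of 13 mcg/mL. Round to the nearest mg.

τ/t½ = 60/39 ≈ 1.5385, so f = (1/2)^(60/39) ≈ 0.344252.
Cmin,ss = (D/Vd)·f/(1−f), so D = Cmin,ss·Vd·(1−f)/f.
D = 13 × 171 × (1−f)/f ≈ 13 × 171 × 1.90485 ≈ 4234.48 mg.

4234 mg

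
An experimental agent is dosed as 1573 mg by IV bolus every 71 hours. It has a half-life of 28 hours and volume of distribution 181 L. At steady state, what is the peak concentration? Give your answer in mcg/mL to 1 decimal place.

10.5 mcg/mL

Over one 71-h interval, 71/28 ≈ 2.5357 half-lives elapse, leaving f ≈ 0.1725 of each dose.
Accumulation ratio R = 1/(1 − f) ≈ 1/0.8275 ≈ 1.2085.
Each bolus raises the concentration by D/Vd = 1573/181 ≈ 8.691 mcg/mL.
Cmax,ss = C₀/(1 − f) ≈ 8.691/0.8275 ≈ 10.503 mcg/mL.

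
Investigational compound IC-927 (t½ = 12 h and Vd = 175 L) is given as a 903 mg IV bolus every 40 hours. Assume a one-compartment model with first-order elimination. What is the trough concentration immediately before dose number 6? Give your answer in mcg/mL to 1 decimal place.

0.6 mcg/mL

f = (1/2)^(τ/t½) = (1/2)^(40/12) ≈ 0.0992.
C₀ = D/Vd = 903/175 ≈ 5.160 mcg/mL.
Before the 6th dose, 5 doses have been given. Superposition: Cmin = C₀·(f + f² + … + f^5).
≈ 5.160 × (0.0992 + 0.0098 + 0.0010 + 0.0001 + 0.0000) ≈ 5.160 × 0.1101 ≈ 0.568 mcg/mL.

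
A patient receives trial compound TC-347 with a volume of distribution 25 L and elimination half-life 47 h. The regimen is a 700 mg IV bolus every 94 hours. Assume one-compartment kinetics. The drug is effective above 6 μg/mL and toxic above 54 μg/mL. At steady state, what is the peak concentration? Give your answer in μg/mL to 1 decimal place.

τ = 94 h = 2 half-lives, so f = (1/2)^2 = 0.25.
At steady state, R = 1/(1 − 0.25) = 4/3.
Single-dose peak C₀ = D/Vd = 700/25 = 28 μg/mL.
Steady-state peak Cmax,ss = C₀·R = 28 × 4/3 ≈ 37.333 μg/mL.
Peak 37.3 μg/mL vs MTC 54 μg/mL: below toxic threshold.

37.3 μg/mL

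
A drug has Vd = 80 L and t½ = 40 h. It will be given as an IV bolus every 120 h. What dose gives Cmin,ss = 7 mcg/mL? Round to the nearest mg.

3920 mg

τ/t½ = 120/40 ≈ 3, so f = (1/2)^(120/40) ≈ 0.125000.
Cmin,ss = (D/Vd)·f/(1−f), so D = Cmin,ss·Vd·(1−f)/f.
D = 7 × 80 × (1−f)/f ≈ 7 × 80 × 7.00000 ≈ 3920.00 mg.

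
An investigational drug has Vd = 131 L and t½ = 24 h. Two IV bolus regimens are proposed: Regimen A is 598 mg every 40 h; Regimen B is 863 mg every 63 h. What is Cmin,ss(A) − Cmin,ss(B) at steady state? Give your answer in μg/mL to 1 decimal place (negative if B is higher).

Regimen A: f = (1/2)^(40/24) ≈ 0.3150; Cmin,ss = (598/131)·f/(1−f) ≈ 2.099 μg/mL.
Regimen B: f = (1/2)^(63/24) ≈ 0.1621; Cmin,ss = (863/131)·f/(1−f) ≈ 1.274 μg/mL.
Difference ≈ 2.099 − 1.274 ≈ 0.825 μg/mL.

0.8 μg/mL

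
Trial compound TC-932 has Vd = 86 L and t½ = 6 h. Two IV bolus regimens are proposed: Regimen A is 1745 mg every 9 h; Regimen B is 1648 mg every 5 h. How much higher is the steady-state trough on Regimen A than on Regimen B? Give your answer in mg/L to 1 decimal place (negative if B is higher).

Regimen A: f = (1/2)^(9/6) ≈ 0.3536; Cmin,ss = (1745/86)·f/(1−f) ≈ 11.100 mg/L.
Regimen B: f = (1/2)^(5/6) ≈ 0.5612; Cmin,ss = (1648/86)·f/(1−f) ≈ 24.508 mg/L.
Difference ≈ 11.100 − 24.508 ≈ -13.408 mg/L.

-13.4 mg/L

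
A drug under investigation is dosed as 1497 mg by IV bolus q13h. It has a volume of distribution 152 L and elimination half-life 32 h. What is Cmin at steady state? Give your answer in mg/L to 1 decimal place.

30.3 mg/L

k = ln2/t½ = ln2/32 ≈ 0.021661 h⁻¹; fraction remaining f = e^(−kτ) = e^(−0.021661×13) ≈ 0.7546.
At steady state, accumulation factor R = 1/(1 − e^(−kτ)) ≈ 4.0750.
Single-dose peak C₀ = D/Vd = 1497/152 ≈ 9.849 mg/L.
Cmax,ss = C₀/(1 − f) ≈ 9.849/0.2454 ≈ 40.134 mg/L.
One interval later, Cmin,ss = Cmax,ss·e^(−kτ) ≈ 40.134 × 0.7546 ≈ 30.285 mg/L.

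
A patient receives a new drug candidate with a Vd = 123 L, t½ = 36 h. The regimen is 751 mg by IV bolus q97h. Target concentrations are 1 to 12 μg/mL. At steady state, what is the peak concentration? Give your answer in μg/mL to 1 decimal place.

7.2 μg/mL

Over one 97-h interval, 97/36 ≈ 2.6944 half-lives elapse, leaving f ≈ 0.1545 of each dose.
Accumulation ratio R = 1/(1 − f) ≈ 1/0.8455 ≈ 1.1827.
Single-dose peak C₀ = D/Vd = 751/123 ≈ 6.106 μg/mL.
Steady-state peak Cmax,ss = C₀·R ≈ 6.106 × 1.1827 ≈ 7.222 μg/mL.
Peak 7.2 μg/mL vs MTC 12 μg/mL: below toxic threshold.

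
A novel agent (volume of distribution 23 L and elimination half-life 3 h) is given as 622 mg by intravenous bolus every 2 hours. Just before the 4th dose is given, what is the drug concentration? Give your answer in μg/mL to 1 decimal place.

34.5 μg/mL

f = (1/2)^(τ/t½) = (1/2)^(2/3) ≈ 0.6300.
C₀ = D/Vd = 622/23 ≈ 27.043 μg/mL.
Before the 4th dose, 3 doses have been given. Superposition: Cmin = C₀·(f + f² + … + f^3).
≈ 27.043 × (0.6300 + 0.3969 + 0.2500) ≈ 27.043 × 1.2769 ≈ 34.531 μg/mL.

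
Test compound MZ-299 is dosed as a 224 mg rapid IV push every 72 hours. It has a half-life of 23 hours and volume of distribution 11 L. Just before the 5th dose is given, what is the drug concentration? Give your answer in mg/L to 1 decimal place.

f = (1/2)^(τ/t½) = (1/2)^(72/23) ≈ 0.1142.
C₀ = D/Vd = 224/11 ≈ 20.364 mg/L.
Before the 5th dose, 4 doses have been given. Superposition: Cmin = C₀·(f + f² + … + f^4).
≈ 20.364 × (0.1142 + 0.0130 + 0.0015 + 0.0002) ≈ 20.364 × 0.1289 ≈ 2.625 mg/L.

2.6 mg/L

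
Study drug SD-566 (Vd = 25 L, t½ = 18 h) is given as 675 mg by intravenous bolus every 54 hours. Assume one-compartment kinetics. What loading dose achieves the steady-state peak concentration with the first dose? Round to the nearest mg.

f = (1/2)^(54/18) ≈ 0.125000; accumulation ratio R = 1/(1−f) ≈ 1.14286.
Loading dose to hit Cmax,ss on first dose: D_load = D_maint·R ≈ 675 × 1.14286 ≈ 771.43 mg.

771 mg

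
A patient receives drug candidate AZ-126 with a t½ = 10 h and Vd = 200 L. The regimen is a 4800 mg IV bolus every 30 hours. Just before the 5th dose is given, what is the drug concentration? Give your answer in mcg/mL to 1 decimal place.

f = (1/2)^(τ/t½) = (1/2)^(30/10) ≈ 0.1250.
C₀ = D/Vd = 4800/200 ≈ 24.000 mcg/mL.
Before the 5th dose, 4 doses have been given. Superposition: Cmin = C₀·(f + f² + … + f^4).
≈ 24.000 × (0.1250 + 0.0156 + 0.0020 + 0.0002) ≈ 24.000 × 0.1428 ≈ 3.427 mcg/mL.

3.4 mcg/mL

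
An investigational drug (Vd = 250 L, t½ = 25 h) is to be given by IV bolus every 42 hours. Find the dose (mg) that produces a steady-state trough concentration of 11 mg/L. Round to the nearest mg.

τ/t½ = 42/25 ≈ 1.68, so f = (1/2)^(42/25) ≈ 0.312083.
Cmin,ss = (D/Vd)·f/(1−f), so D = Cmin,ss·Vd·(1−f)/f.
D = 11 × 250 × (1−f)/f ≈ 11 × 250 × 2.20428 ≈ 6061.77 mg.

6062 mg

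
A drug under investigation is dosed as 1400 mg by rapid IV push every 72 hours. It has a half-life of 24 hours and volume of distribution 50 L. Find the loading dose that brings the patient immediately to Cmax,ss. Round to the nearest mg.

f = (1/2)^(72/24) ≈ 0.125000; accumulation ratio R = 1/(1−f) ≈ 1.14286.
Loading dose to hit Cmax,ss on first dose: D_load = D_maint·R ≈ 1400 × 1.14286 ≈ 1600.00 mg.

1600 mg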